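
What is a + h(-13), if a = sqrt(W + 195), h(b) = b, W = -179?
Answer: -9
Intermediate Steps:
a = 4 (a = sqrt(-179 + 195) = sqrt(16) = 4)
a + h(-13) = 4 - 13 = -9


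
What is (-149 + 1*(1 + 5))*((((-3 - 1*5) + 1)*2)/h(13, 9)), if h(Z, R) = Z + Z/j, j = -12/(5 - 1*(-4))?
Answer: 616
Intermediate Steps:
j = -4/3 (j = -12/(5 + 4) = -12/9 = -12*⅑ = -4/3 ≈ -1.3333)
h(Z, R) = Z/4 (h(Z, R) = Z + Z/(-4/3) = Z + Z*(-¾) = Z - 3*Z/4 = Z/4)
(-149 + 1*(1 + 5))*((((-3 - 1*5) + 1)*2)/h(13, 9)) = (-149 + 1*(1 + 5))*((((-3 - 1*5) + 1)*2)/(((¼)*13))) = (-149 + 1*6)*((((-3 - 5) + 1)*2)/(13/4)) = (-149 + 6)*(((-8 + 1)*2)*(4/13)) = -143*(-7*2)*4/13 = -(-2002)*4/13 = -143*(-56/13) = 616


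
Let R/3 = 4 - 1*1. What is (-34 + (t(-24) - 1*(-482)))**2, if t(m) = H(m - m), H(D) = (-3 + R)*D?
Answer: 200704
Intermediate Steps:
R = 9 (R = 3*(4 - 1*1) = 3*(4 - 1) = 3*3 = 9)
H(D) = 6*D (H(D) = (-3 + 9)*D = 6*D)
t(m) = 0 (t(m) = 6*(m - m) = 6*0 = 0)
(-34 + (t(-24) - 1*(-482)))**2 = (-34 + (0 - 1*(-482)))**2 = (-34 + (0 + 482))**2 = (-34 + 482)**2 = 448**2 = 200704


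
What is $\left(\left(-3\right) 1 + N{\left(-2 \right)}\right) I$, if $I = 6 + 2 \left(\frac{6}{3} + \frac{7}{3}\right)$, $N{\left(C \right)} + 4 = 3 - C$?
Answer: $- \frac{88}{3} \approx -29.333$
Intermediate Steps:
$N{\left(C \right)} = -1 - C$ ($N{\left(C \right)} = -4 - \left(-3 + C\right) = -1 - C$)
$I = \frac{44}{3}$ ($I = 6 + 2 \left(6 \cdot \frac{1}{3} + 7 \cdot \frac{1}{3}\right) = 6 + 2 \left(2 + \frac{7}{3}\right) = 6 + 2 \cdot \frac{13}{3} = 6 + \frac{26}{3} = \frac{44}{3} \approx 14.667$)
$\left(\left(-3\right) 1 + N{\left(-2 \right)}\right) I = \left(\left(-3\right) 1 - -1\right) \frac{44}{3} = \left(-3 + \left(-1 + 2\right)\right) \frac{44}{3} = \left(-3 + 1\right) \frac{44}{3} = \left(-2\right) \frac{44}{3} = - \frac{88}{3}$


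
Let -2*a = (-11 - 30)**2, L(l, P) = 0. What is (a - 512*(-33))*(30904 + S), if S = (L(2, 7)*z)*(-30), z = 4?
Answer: 496179172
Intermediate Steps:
S = 0 (S = (0*4)*(-30) = 0*(-30) = 0)
a = -1681/2 (a = -(-11 - 30)**2/2 = -1/2*(-41)**2 = -1/2*1681 = -1681/2 ≈ -840.50)
(a - 512*(-33))*(30904 + S) = (-1681/2 - 512*(-33))*(30904 + 0) = (-1681/2 + 16896)*30904 = (32111/2)*30904 = 496179172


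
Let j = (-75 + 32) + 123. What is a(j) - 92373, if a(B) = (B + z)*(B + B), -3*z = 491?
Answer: -317279/3 ≈ -1.0576e+5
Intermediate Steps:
z = -491/3 (z = -⅓*491 = -491/3 ≈ -163.67)
j = 80 (j = -43 + 123 = 80)
a(B) = 2*B*(-491/3 + B) (a(B) = (B - 491/3)*(B + B) = (-491/3 + B)*(2*B) = 2*B*(-491/3 + B))
a(j) - 92373 = (⅔)*80*(-491 + 3*80) - 92373 = (⅔)*80*(-491 + 240) - 92373 = (⅔)*80*(-251) - 92373 = -40160/3 - 92373 = -317279/3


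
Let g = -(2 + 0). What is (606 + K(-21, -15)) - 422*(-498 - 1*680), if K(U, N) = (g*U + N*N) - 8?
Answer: 497981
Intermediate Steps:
g = -2 (g = -1*2 = -2)
K(U, N) = -8 + N² - 2*U (K(U, N) = (-2*U + N*N) - 8 = (-2*U + N²) - 8 = (N² - 2*U) - 8 = -8 + N² - 2*U)
(606 + K(-21, -15)) - 422*(-498 - 1*680) = (606 + (-8 + (-15)² - 2*(-21))) - 422*(-498 - 1*680) = (606 + (-8 + 225 + 42)) - 422*(-498 - 680) = (606 + 259) - 422*(-1178) = 865 + 497116 = 497981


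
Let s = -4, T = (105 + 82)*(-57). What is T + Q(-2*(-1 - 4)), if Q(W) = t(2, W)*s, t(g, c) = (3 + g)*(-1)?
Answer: -10639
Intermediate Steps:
T = -10659 (T = 187*(-57) = -10659)
t(g, c) = -3 - g
Q(W) = 20 (Q(W) = (-3 - 1*2)*(-4) = (-3 - 2)*(-4) = -5*(-4) = 20)
T + Q(-2*(-1 - 4)) = -10659 + 20 = -10639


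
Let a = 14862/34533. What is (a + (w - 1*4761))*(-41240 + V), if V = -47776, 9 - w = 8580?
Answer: 4553456159056/3837 ≈ 1.1867e+9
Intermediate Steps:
a = 4954/11511 (a = 14862*(1/34533) = 4954/11511 ≈ 0.43037)
w = -8571 (w = 9 - 1*8580 = 9 - 8580 = -8571)
(a + (w - 1*4761))*(-41240 + V) = (4954/11511 + (-8571 - 1*4761))*(-41240 - 47776) = (4954/11511 + (-8571 - 4761))*(-89016) = (4954/11511 - 13332)*(-89016) = -153459698/11511*(-89016) = 4553456159056/3837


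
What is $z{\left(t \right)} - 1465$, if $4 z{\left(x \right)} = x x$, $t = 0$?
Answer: $-1465$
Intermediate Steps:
$z{\left(x \right)} = \frac{x^{2}}{4}$ ($z{\left(x \right)} = \frac{x x}{4} = \frac{x^{2}}{4}$)
$z{\left(t \right)} - 1465 = \frac{0^{2}}{4} - 1465 = \frac{1}{4} \cdot 0 - 1465 = 0 - 1465 = -1465$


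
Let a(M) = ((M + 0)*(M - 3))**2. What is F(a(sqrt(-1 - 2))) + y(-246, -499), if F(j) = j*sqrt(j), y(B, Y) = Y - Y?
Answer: 3*sqrt(3)*(-(3 - I*sqrt(3))**2)**(3/2) ≈ -216.0 + 4.21e-11*I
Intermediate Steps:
a(M) = M**2*(-3 + M)**2 (a(M) = (M*(-3 + M))**2 = M**2*(-3 + M)**2)
y(B, Y) = 0
F(j) = j**(3/2)
F(a(sqrt(-1 - 2))) + y(-246, -499) = ((sqrt(-1 - 2))**2*(-3 + sqrt(-1 - 2))**2)**(3/2) + 0 = ((sqrt(-3))**2*(-3 + sqrt(-3))**2)**(3/2) + 0 = ((I*sqrt(3))**2*(-3 + I*sqrt(3))**2)**(3/2) + 0 = (-3*(-3 + I*sqrt(3))**2)**(3/2) + 0 = 3*sqrt(3)*(-(-3 + I*sqrt(3))**2)**(3/2) + 0 = 3*sqrt(3)*(-(-3 + I*sqrt(3))**2)**(3/2)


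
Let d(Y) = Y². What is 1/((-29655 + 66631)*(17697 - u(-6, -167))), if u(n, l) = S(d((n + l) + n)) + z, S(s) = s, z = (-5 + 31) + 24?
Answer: -1/532232544 ≈ -1.8789e-9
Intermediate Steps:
z = 50 (z = 26 + 24 = 50)
u(n, l) = 50 + (l + 2*n)² (u(n, l) = ((n + l) + n)² + 50 = ((l + n) + n)² + 50 = (l + 2*n)² + 50 = 50 + (l + 2*n)²)
1/((-29655 + 66631)*(17697 - u(-6, -167))) = 1/((-29655 + 66631)*(17697 - (50 + (-167 + 2*(-6))²))) = 1/(36976*(17697 - (50 + (-167 - 12)²))) = 1/(36976*(17697 - (50 + (-179)²))) = 1/(36976*(17697 - (50 + 32041))) = 1/(36976*(17697 - 1*32091)) = 1/(36976*(17697 - 32091)) = (1/36976)/(-14394) = (1/36976)*(-1/14394) = -1/532232544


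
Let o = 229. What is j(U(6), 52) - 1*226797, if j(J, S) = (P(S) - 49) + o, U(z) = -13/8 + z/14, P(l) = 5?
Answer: -226612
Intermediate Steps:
U(z) = -13/8 + z/14 (U(z) = -13*⅛ + z*(1/14) = -13/8 + z/14)
j(J, S) = 185 (j(J, S) = (5 - 49) + 229 = -44 + 229 = 185)
j(U(6), 52) - 1*226797 = 185 - 1*226797 = 185 - 226797 = -226612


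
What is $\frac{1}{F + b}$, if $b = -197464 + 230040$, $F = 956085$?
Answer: $\frac{1}{988661} \approx 1.0115 \cdot 10^{-6}$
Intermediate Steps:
$b = 32576$
$\frac{1}{F + b} = \frac{1}{956085 + 32576} = \frac{1}{988661}$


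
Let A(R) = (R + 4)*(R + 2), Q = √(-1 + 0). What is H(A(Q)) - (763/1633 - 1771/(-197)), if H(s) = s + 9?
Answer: 2104862/321701 + 6*I ≈ 6.5429 + 6.0*I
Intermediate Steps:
Q = I (Q = √(-1) = I ≈ 1.0*I)
A(R) = (2 + R)*(4 + R) (A(R) = (4 + R)*(2 + R) = (2 + R)*(4 + R))
H(s) = 9 + s
H(A(Q)) - (763/1633 - 1771/(-197)) = (9 + (8 + I² + 6*I)) - (763/1633 - 1771/(-197)) = (9 + (8 - 1 + 6*I)) - (763*(1/1633) - 1771*(-1/197)) = (9 + (7 + 6*I)) - (763/1633 + 1771/197) = (16 + 6*I) - 1*3042354/321701 = (16 + 6*I) - 3042354/321701 = 2104862/321701 + 6*I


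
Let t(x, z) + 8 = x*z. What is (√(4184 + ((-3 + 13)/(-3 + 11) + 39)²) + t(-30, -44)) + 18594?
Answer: 19906 + √92865/4 ≈ 19982.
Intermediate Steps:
t(x, z) = -8 + x*z
(√(4184 + ((-3 + 13)/(-3 + 11) + 39)²) + t(-30, -44)) + 18594 = (√(4184 + ((-3 + 13)/(-3 + 11) + 39)²) + (-8 - 30*(-44))) + 18594 = (√(4184 + (10/8 + 39)²) + (-8 + 1320)) + 18594 = (√(4184 + (10*(⅛) + 39)²) + 1312) + 18594 = (√(4184 + (5/4 + 39)²) + 1312) + 18594 = (√(4184 + (161/4)²) + 1312) + 18594 = (√(4184 + 25921/16) + 1312) + 18594 = (√(92865/16) + 1312) + 18594 = (√92865/4 + 1312) + 18594 = (1312 + √92865/4) + 18594 = 19906 + √92865/4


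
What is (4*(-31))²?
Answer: 15376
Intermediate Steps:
(4*(-31))² = (-124)² = 15376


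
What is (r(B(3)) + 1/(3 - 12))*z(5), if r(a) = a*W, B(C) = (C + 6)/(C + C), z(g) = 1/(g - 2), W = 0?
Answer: -1/27 ≈ -0.037037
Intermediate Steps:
z(g) = 1/(-2 + g)
B(C) = (6 + C)/(2*C) (B(C) = (6 + C)/((2*C)) = (6 + C)*(1/(2*C)) = (6 + C)/(2*C))
r(a) = 0 (r(a) = a*0 = 0)
(r(B(3)) + 1/(3 - 12))*z(5) = (0 + 1/(3 - 12))/(-2 + 5) = (0 + 1/(-9))/3 = (0 - ⅑)*(⅓) = -⅑*⅓ = -1/27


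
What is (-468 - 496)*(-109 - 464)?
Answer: 552372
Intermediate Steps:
(-468 - 496)*(-109 - 464) = -964*(-573) = 552372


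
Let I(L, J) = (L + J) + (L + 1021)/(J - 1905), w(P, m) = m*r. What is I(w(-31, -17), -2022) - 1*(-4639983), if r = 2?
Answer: 867292302/187 ≈ 4.6379e+6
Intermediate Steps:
w(P, m) = 2*m (w(P, m) = m*2 = 2*m)
I(L, J) = J + L + (1021 + L)/(-1905 + J) (I(L, J) = (J + L) + (1021 + L)/(-1905 + J) = J + L + (1021 + L)/(-1905 + J))
I(w(-31, -17), -2022) - 1*(-4639983) = (1021 + (-2022)² - 1905*(-2022) - 3808*(-17) - 4044*(-17))/(-1905 - 2022) - 1*(-4639983) = (1021 + 4088484 + 3851910 - 1904*(-34) - 2022*(-34))/(-3927) + 4639983 = -(1021 + 4088484 + 3851910 + 64736 + 68748)/3927 + 4639983 = -1/3927*8074899 + 4639983 = -384519/187 + 4639983 = 867292302/187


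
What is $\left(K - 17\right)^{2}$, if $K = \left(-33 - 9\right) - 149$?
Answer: $43264$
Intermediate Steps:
$K = -191$ ($K = -42 - 149 = -191$)
$\left(K - 17\right)^{2} = \left(-191 - 17\right)^{2} = \left(-208\right)^{2} = 43264$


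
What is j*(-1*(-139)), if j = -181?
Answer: -25159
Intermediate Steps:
j*(-1*(-139)) = -(-181)*(-139) = -181*139 = -25159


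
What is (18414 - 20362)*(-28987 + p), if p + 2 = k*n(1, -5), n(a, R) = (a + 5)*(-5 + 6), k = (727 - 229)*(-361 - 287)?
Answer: 3828234924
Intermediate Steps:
k = -322704 (k = 498*(-648) = -322704)
n(a, R) = 5 + a (n(a, R) = (5 + a)*1 = 5 + a)
p = -1936226 (p = -2 - 322704*(5 + 1) = -2 - 322704*6 = -2 - 1936224 = -1936226)
(18414 - 20362)*(-28987 + p) = (18414 - 20362)*(-28987 - 1936226) = -1948*(-1965213) = 3828234924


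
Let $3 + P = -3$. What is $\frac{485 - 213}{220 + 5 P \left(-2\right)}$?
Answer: $\frac{34}{35} \approx 0.97143$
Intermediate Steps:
$P = -6$ ($P = -3 - 3 = -6$)
$\frac{485 - 213}{220 + 5 P \left(-2\right)} = \frac{485 - 213}{220 + 5 \left(-6\right) \left(-2\right)} = \frac{272}{220 - -60} = \frac{272}{220 + 60} = \frac{272}{280} = 272 \cdot \frac{1}{280} = \frac{34}{35}$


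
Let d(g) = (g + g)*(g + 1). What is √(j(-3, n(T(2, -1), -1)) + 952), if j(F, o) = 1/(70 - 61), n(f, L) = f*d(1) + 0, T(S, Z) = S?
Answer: √8569/3 ≈ 30.856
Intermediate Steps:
d(g) = 2*g*(1 + g) (d(g) = (2*g)*(1 + g) = 2*g*(1 + g))
n(f, L) = 4*f (n(f, L) = f*(2*1*(1 + 1)) + 0 = f*(2*1*2) + 0 = f*4 + 0 = 4*f + 0 = 4*f)
j(F, o) = ⅑ (j(F, o) = 1/9 = ⅑)
√(j(-3, n(T(2, -1), -1)) + 952) = √(⅑ + 952) = √(8569/9) = √8569/3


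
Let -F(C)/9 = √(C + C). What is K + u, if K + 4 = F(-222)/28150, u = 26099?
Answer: 26095 - 9*I*√111/14075 ≈ 26095.0 - 0.0067368*I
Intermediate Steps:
F(C) = -9*√2*√C (F(C) = -9*√(C + C) = -9*√2*√C)
K = -4 - 9*I*√111/14075 (K = -4 - 9*√2*√(-222)/28150 = -4 - 9*√2*I*√222*(1/28150) = -4 - 18*I*√111*(1/28150) = -4 - 9*I*√111/14075 ≈ -4.0 - 0.0067368*I)
K + u = (-4 - 9*I*√111/14075) + 26099 = 26095 - 9*I*√111/14075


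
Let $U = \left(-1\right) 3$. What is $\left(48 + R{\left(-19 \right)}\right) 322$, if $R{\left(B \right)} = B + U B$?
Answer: $27692$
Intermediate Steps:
$U = -3$
$R{\left(B \right)} = - 2 B$ ($R{\left(B \right)} = B - 3 B = - 2 B$)
$\left(48 + R{\left(-19 \right)}\right) 322 = \left(48 - -38\right) 322 = \left(48 + 38\right) 322 = 86 \cdot 322 = 27692$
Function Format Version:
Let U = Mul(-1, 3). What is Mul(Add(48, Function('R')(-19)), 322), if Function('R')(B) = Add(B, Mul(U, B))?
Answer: 27692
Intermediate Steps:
U = -3
Function('R')(B) = Mul(-2, B) (Function('R')(B) = Add(B, Mul(-3, B)) = Mul(-2, B))
Mul(Add(48, Function('R')(-19)), 322) = Mul(Add(48, Mul(-2, -19)), 322) = Mul(Add(48, 38), 322) = Mul(86, 322) = 27692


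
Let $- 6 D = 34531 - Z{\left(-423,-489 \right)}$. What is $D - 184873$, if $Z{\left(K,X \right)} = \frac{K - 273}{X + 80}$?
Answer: $- \frac{467800825}{2454} \approx -1.9063 \cdot 10^{5}$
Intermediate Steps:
$Z{\left(K,X \right)} = \frac{-273 + K}{80 + X}$
$D = - \frac{14122483}{2454}$ ($D = - \frac{34531 - \frac{-273 - 423}{80 - 489}}{6} = - \frac{34531 - \frac{1}{-409} \left(-696\right)}{6} = - \frac{34531 - \left(- \frac{1}{409}\right) \left(-696\right)}{6} = - \frac{34531 - \frac{696}{409}}{6} = \left(- \frac{1}{6}\right) \frac{14122483}{409} = - \frac{14122483}{2454} \approx -5754.9$)
$D - 184873 = - \frac{14122483}{2454} - 184873 = - \frac{467800825}{2454}$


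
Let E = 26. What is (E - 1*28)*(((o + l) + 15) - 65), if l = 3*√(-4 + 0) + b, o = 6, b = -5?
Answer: 98 - 12*I ≈ 98.0 - 12.0*I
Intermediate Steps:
l = -5 + 6*I (l = 3*√(-4 + 0) - 5 = 3*√(-4) - 5 = 3*(2*I) - 5 = 6*I - 5 = -5 + 6*I ≈ -5.0 + 6.0*I)
(E - 1*28)*(((o + l) + 15) - 65) = (26 - 1*28)*(((6 + (-5 + 6*I)) + 15) - 65) = (26 - 28)*(((1 + 6*I) + 15) - 65) = -2*((16 + 6*I) - 65) = -2*(-49 + 6*I) = 98 - 12*I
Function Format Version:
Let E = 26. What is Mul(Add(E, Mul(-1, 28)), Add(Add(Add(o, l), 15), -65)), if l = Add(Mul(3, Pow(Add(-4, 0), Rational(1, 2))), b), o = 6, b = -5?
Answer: Add(98, Mul(-12, I)) ≈ Add(98.000, Mul(-12.000, I))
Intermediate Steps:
l = Add(-5, Mul(6, I)) (l = Add(Mul(3, Pow(Add(-4, 0), Rational(1, 2))), -5) = Add(Mul(3, Pow(-4, Rational(1, 2))), -5) = Add(Mul(3, Mul(2, I)), -5) = Add(Mul(6, I), -5) = Add(-5, Mul(6, I)) ≈ Add(-5.0000, Mul(6.0000, I)))
Mul(Add(E, Mul(-1, 28)), Add(Add(Add(o, l), 15), -65)) = Mul(Add(26, Mul(-1, 28)), Add(Add(Add(6, Add(-5, Mul(6, I))), 15), -65)) = Mul(Add(26, -28), Add(Add(Add(1, Mul(6, I)), 15), -65)) = Mul(-2, Add(Add(16, Mul(6, I)), -65)) = Mul(-2, Add(-49, Mul(6, I))) = Add(98, Mul(-12, I))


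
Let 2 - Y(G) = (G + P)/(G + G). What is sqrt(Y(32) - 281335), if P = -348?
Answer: I*sqrt(4501249)/4 ≈ 530.4*I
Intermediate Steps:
Y(G) = 2 - (-348 + G)/(2*G) (Y(G) = 2 - (G - 348)/(G + G) = 2 - (-348 + G)/(2*G))
sqrt(Y(32) - 281335) = sqrt((3/2 + 174/32) - 281335) = sqrt((3/2 + 174*(1/32)) - 281335) = sqrt((3/2 + 87/16) - 281335) = sqrt(111/16 - 281335) = sqrt(-4501249/16) = I*sqrt(4501249)/4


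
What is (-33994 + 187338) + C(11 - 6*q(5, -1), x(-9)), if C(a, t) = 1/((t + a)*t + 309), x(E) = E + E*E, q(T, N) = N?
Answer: 1030011649/6717 ≈ 1.5334e+5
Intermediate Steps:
x(E) = E + E**2
C(a, t) = 1/(309 + t*(a + t)) (C(a, t) = 1/((a + t)*t + 309) = 1/(t*(a + t) + 309) = 1/(309 + t*(a + t)))
(-33994 + 187338) + C(11 - 6*q(5, -1), x(-9)) = (-33994 + 187338) + 1/(309 + (-9*(1 - 9))**2 + (11 - 6*(-1))*(-9*(1 - 9))) = 153344 + 1/(309 + (-9*(-8))**2 + (11 + 6)*(-9*(-8))) = 153344 + 1/(309 + 72**2 + 17*72) = 153344 + 1/(309 + 5184 + 1224) = 153344 + 1/6717 = 1030011649/6717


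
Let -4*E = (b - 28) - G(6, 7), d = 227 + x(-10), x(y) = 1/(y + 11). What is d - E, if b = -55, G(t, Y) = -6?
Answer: 835/4 ≈ 208.75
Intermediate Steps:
x(y) = 1/(11 + y)
d = 228 (d = 227 + 1/(11 - 10) = 227 + 1/1 = 227 + 1 = 228)
E = 77/4 (E = -((-55 - 28) - 1*(-6))/4 = -(-83 + 6)/4 = -¼*(-77) = 77/4 ≈ 19.250)
d - E = 228 - 1*77/4 = 228 - 77/4 = 835/4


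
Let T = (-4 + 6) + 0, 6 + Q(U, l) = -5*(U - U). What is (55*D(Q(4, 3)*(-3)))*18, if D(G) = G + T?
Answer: 19800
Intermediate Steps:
Q(U, l) = -6 (Q(U, l) = -6 - 5*(U - U) = -6 - 5*0 = -6 + 0 = -6)
T = 2 (T = 2 + 0 = 2)
D(G) = 2 + G (D(G) = G + 2 = 2 + G)
(55*D(Q(4, 3)*(-3)))*18 = (55*(2 - 6*(-3)))*18 = (55*(2 + 18))*18 = (55*20)*18 = 1100*18 = 19800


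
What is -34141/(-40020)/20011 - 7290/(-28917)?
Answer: 24029269379/95299986180 ≈ 0.25214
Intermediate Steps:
-34141/(-40020)/20011 - 7290/(-28917) = -34141*(-1/40020)*(1/20011) - 7290*(-1/28917) = (34141/40020)*(1/20011) + 30/119 = 34141/800840220 + 30/119 = 24029269379/95299986180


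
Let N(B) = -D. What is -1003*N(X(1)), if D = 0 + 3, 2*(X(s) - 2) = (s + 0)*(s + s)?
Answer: 3009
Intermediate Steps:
X(s) = 2 + s**2 (X(s) = 2 + ((s + 0)*(s + s))/2 = 2 + (s*(2*s))/2 = 2 + (2*s**2)/2 = 2 + s**2)
D = 3
N(B) = -3 (N(B) = -1*3 = -3)
-1003*N(X(1)) = -1003*(-3) = 3009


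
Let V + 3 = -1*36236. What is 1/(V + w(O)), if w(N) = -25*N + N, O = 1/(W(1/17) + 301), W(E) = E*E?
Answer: -43495/1576218773 ≈ -2.7595e-5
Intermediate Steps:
W(E) = E²
O = 289/86990 (O = 1/((1/17)² + 301) = 1/(1/289 + 301) = 1/(86990/289) = 289/86990 ≈ 0.0033222)
w(N) = -24*N
V = -36239 (V = -3 - 1*36236 = -3 - 36236 = -36239)
1/(V + w(O)) = 1/(-36239 - 24*289/86990) = 1/(-36239 - 3468/43495) = 1/(-1576218773/43495) = -43495/1576218773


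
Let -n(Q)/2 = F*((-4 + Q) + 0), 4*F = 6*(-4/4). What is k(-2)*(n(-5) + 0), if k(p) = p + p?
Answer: 108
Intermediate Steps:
k(p) = 2*p
F = -3/2 (F = (6*(-4/4))/4 = (6*(-4*¼))/4 = (6*(-1))/4 = (¼)*(-6) = -3/2 ≈ -1.5000)
n(Q) = -12 + 3*Q (n(Q) = -(-3)*((-4 + Q) + 0) = -(-3)*(-4 + Q) = -2*(6 - 3*Q/2) = -12 + 3*Q)
k(-2)*(n(-5) + 0) = (2*(-2))*((-12 + 3*(-5)) + 0) = -4*((-12 - 15) + 0) = -4*(-27 + 0) = -4*(-27) = 108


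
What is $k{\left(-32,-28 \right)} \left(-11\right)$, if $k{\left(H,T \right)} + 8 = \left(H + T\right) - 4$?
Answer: $792$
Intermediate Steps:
$k{\left(H,T \right)} = -12 + H + T$ ($k{\left(H,T \right)} = -8 - \left(4 - H - T\right) = -8 + \left(-4 + H + T\right) = -12 + H + T$)
$k{\left(-32,-28 \right)} \left(-11\right) = \left(-12 - 32 - 28\right) \left(-11\right) = \left(-72\right) \left(-11\right) = 792$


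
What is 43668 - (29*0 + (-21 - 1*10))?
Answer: 43699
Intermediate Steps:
43668 - (29*0 + (-21 - 1*10)) = 43668 - (0 + (-21 - 10)) = 43668 - (0 - 31) = 43668 - 1*(-31) = 43668 + 31 = 43699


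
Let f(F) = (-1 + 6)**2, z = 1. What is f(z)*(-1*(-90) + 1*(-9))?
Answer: 2025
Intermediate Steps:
f(F) = 25 (f(F) = 5**2 = 25)
f(z)*(-1*(-90) + 1*(-9)) = 25*(-1*(-90) + 1*(-9)) = 25*(90 - 9) = 25*81 = 2025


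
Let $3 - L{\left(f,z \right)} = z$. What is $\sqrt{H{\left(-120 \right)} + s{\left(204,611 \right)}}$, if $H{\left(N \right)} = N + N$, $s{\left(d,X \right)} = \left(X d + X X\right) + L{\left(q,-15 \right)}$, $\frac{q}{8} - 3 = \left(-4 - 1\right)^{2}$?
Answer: $\sqrt{497743} \approx 705.51$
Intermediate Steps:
$q = 224$ ($q = 24 + 8 \left(-4 - 1\right)^{2} = 24 + 8 \left(-5\right)^{2} = 24 + 8 \cdot 25 = 24 + 200 = 224$)
$L{\left(f,z \right)} = 3 - z$
$s{\left(d,X \right)} = 18 + X^{2} + X d$ ($s{\left(d,X \right)} = \left(X d + X X\right) + \left(3 - -15\right) = \left(X d + X^{2}\right) + \left(3 + 15\right) = \left(X^{2} + X d\right) + 18 = 18 + X^{2} + X d$)
$H{\left(N \right)} = 2 N$
$\sqrt{H{\left(-120 \right)} + s{\left(204,611 \right)}} = \sqrt{2 \left(-120\right) + \left(18 + 611^{2} + 611 \cdot 204\right)} = \sqrt{-240 + \left(18 + 373321 + 124644\right)} = \sqrt{-240 + 497983} = \sqrt{497743}$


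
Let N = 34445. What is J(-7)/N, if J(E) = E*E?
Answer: 49/34445 ≈ 0.0014226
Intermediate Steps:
J(E) = E²
J(-7)/N = (-7)²/34445 = 49*(1/34445) = 49/34445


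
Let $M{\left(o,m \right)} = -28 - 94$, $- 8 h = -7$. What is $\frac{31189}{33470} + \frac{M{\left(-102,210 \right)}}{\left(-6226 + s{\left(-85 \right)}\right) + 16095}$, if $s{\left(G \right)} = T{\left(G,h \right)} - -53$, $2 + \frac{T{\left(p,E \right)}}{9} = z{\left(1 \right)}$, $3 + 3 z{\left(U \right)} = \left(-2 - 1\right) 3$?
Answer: $\frac{37961214}{41285245} \approx 0.91949$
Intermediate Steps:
$h = \frac{7}{8}$ ($h = \left(- \frac{1}{8}\right) \left(-7\right) = \frac{7}{8} \approx 0.875$)
$z{\left(U \right)} = -4$ ($z{\left(U \right)} = -1 + \frac{\left(-2 - 1\right) 3}{3} = -1 + \frac{\left(-3\right) 3}{3} = -1 + \frac{1}{3} \left(-9\right) = -1 - 3 = -4$)
$T{\left(p,E \right)} = -54$ ($T{\left(p,E \right)} = -18 + 9 \left(-4\right) = -18 - 36 = -54$)
$M{\left(o,m \right)} = -122$ ($M{\left(o,m \right)} = -28 - 94 = -122$)
$s{\left(G \right)} = -1$ ($s{\left(G \right)} = -54 - -53 = -54 + 53 = -1$)
$\frac{31189}{33470} + \frac{M{\left(-102,210 \right)}}{\left(-6226 + s{\left(-85 \right)}\right) + 16095} = \frac{31189}{33470} - \frac{122}{\left(-6226 - 1\right) + 16095} = 31189 \cdot \frac{1}{33470} - \frac{122}{-6227 + 16095} = \frac{31189}{33470} - \frac{122}{9868} = \frac{31189}{33470} - \frac{61}{4934} = \frac{37961214}{41285245}$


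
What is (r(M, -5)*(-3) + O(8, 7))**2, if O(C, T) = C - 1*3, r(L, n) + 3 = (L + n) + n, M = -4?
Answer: 3136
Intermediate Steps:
r(L, n) = -3 + L + 2*n (r(L, n) = -3 + ((L + n) + n) = -3 + (L + 2*n) = -3 + L + 2*n)
O(C, T) = -3 + C (O(C, T) = C - 3 = -3 + C)
(r(M, -5)*(-3) + O(8, 7))**2 = ((-3 - 4 + 2*(-5))*(-3) + (-3 + 8))**2 = ((-3 - 4 - 10)*(-3) + 5)**2 = (-17*(-3) + 5)**2 = (51 + 5)**2 = 56**2 = 3136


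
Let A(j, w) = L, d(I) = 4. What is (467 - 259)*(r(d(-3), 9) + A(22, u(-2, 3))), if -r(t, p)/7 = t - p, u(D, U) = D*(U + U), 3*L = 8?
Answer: 23504/3 ≈ 7834.7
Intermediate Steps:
L = 8/3 (L = (1/3)*8 = 8/3 ≈ 2.6667)
u(D, U) = 2*D*U (u(D, U) = D*(2*U) = 2*D*U)
A(j, w) = 8/3
r(t, p) = -7*t + 7*p (r(t, p) = -7*(t - p) = -7*t + 7*p)
(467 - 259)*(r(d(-3), 9) + A(22, u(-2, 3))) = (467 - 259)*((-7*4 + 7*9) + 8/3) = 208*((-28 + 63) + 8/3) = 208*(35 + 8/3) = 208*(113/3) = 23504/3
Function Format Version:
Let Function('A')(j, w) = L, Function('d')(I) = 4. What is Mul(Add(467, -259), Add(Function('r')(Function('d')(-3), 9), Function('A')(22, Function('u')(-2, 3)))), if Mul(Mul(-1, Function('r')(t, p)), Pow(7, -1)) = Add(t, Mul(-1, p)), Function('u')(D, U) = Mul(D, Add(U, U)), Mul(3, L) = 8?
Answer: Rational(23504, 3) ≈ 7834.7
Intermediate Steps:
L = Rational(8, 3) (L = Mul(Rational(1, 3), 8) = Rational(8, 3) ≈ 2.6667)
Function('u')(D, U) = Mul(2, D, U) (Function('u')(D, U) = Mul(D, Mul(2, U)) = Mul(2, D, U))
Function('A')(j, w) = Rational(8, 3)
Function('r')(t, p) = Add(Mul(-7, t), Mul(7, p)) (Function('r')(t, p) = Mul(-7, Add(t, Mul(-1, p))) = Add(Mul(-7, t), Mul(7, p)))
Mul(Add(467, -259), Add(Function('r')(Function('d')(-3), 9), Function('A')(22, Function('u')(-2, 3)))) = Mul(Add(467, -259), Add(Add(Mul(-7, 4), Mul(7, 9)), Rational(8, 3))) = Mul(208, Add(Add(-28, 63), Rational(8, 3))) = Mul(208, Add(35, Rational(8, 3))) = Mul(208, Rational(113, 3)) = Rational(23504, 3)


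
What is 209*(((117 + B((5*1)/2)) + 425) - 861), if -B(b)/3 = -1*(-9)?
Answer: -72314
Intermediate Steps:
B(b) = -27 (B(b) = -(-3)*(-9) = -3*9 = -27)
209*(((117 + B((5*1)/2)) + 425) - 861) = 209*(((117 - 27) + 425) - 861) = 209*((90 + 425) - 861) = 209*(515 - 861) = 209*(-346) = -72314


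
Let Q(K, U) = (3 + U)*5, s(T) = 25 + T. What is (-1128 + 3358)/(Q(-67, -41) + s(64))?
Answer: -2230/101 ≈ -22.079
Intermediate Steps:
Q(K, U) = 15 + 5*U
(-1128 + 3358)/(Q(-67, -41) + s(64)) = (-1128 + 3358)/((15 + 5*(-41)) + (25 + 64)) = 2230/((15 - 205) + 89) = 2230/(-190 + 89) = 2230/(-101) = 2230*(-1/101) = -2230/101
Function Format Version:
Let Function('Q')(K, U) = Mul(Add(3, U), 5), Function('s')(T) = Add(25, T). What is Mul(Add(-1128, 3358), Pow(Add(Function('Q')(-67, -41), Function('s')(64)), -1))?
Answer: Rational(-2230, 101) ≈ -22.079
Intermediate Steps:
Function('Q')(K, U) = Add(15, Mul(5, U))
Mul(Add(-1128, 3358), Pow(Add(Function('Q')(-67, -41), Function('s')(64)), -1)) = Mul(Add(-1128, 3358), Pow(Add(Add(15, Mul(5, -41)), Add(25, 64)), -1)) = Mul(2230, Pow(Add(Add(15, -205), 89), -1)) = Mul(2230, Pow(Add(-190, 89), -1)) = Mul(2230, Pow(-101, -1)) = Mul(2230, Rational(-1, 101)) = Rational(-2230, 101)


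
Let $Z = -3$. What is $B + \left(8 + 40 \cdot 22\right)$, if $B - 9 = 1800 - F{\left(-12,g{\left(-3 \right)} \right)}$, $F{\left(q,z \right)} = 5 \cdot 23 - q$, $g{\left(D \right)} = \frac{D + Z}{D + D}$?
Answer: $2570$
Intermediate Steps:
$g{\left(D \right)} = \frac{-3 + D}{2 D}$ ($g{\left(D \right)} = \frac{D - 3}{D + D} = \frac{-3 + D}{2 D}$)
$F{\left(q,z \right)} = 115 - q$
$B = 1682$ ($B = 9 + \left(1800 - \left(115 - -12\right)\right) = 9 + \left(1800 - \left(115 + 12\right)\right) = 9 + \left(1800 - 127\right) = 9 + 1673 = 1682$)
$B + \left(8 + 40 \cdot 22\right) = 1682 + \left(8 + 40 \cdot 22\right) = 1682 + \left(8 + 880\right) = 1682 + 888 = 2570$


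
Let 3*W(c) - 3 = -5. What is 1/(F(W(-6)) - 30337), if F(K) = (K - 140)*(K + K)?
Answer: -9/271345 ≈ -3.3168e-5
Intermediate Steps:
W(c) = -2/3 (W(c) = 1 + (1/3)*(-5) = 1 - 5/3 = -2/3)
F(K) = 2*K*(-140 + K) (F(K) = (-140 + K)*(2*K) = 2*K*(-140 + K))
1/(F(W(-6)) - 30337) = 1/(2*(-2/3)*(-140 - 2/3) - 30337) = 1/(2*(-2/3)*(-422/3) - 30337) = 1/(1688/9 - 30337) = 1/(-271345/9) = -9/271345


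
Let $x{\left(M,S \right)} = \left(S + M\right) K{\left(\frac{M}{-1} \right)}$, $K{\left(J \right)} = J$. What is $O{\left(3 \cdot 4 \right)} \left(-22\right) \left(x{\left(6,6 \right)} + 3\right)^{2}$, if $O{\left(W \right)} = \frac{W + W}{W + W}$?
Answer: $-104742$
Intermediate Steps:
$O{\left(W \right)} = 1$ ($O{\left(W \right)} = \frac{2 W}{2 W} = 2 W \frac{1}{2 W} = 1$)
$x{\left(M,S \right)} = - M \left(M + S\right)$ ($x{\left(M,S \right)} = \left(S + M\right) \frac{M}{-1} = \left(M + S\right) M \left(-1\right) = \left(M + S\right) \left(- M\right) = - M \left(M + S\right)$)
$O{\left(3 \cdot 4 \right)} \left(-22\right) \left(x{\left(6,6 \right)} + 3\right)^{2} = 1 \left(-22\right) \left(\left(-1\right) 6 \left(6 + 6\right) + 3\right)^{2} = - 22 \left(\left(-1\right) 6 \cdot 12 + 3\right)^{2} = - 22 \left(-72 + 3\right)^{2} = - 22 \left(-69\right)^{2} = \left(-22\right) 4761 = -104742$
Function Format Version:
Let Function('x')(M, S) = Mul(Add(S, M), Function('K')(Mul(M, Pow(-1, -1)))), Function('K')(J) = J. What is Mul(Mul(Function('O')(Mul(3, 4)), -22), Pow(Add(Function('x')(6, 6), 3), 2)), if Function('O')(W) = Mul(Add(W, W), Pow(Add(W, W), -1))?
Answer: -104742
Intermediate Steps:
Function('O')(W) = 1 (Function('O')(W) = Mul(Mul(2, W), Pow(Mul(2, W), -1)) = Mul(Mul(2, W), Mul(Rational(1, 2), Pow(W, -1))) = 1)
Function('x')(M, S) = Mul(-1, M, Add(M, S)) (Function('x')(M, S) = Mul(Add(S, M), Mul(M, Pow(-1, -1))) = Mul(Add(M, S), Mul(M, -1)) = Mul(Add(M, S), Mul(-1, M)) = Mul(-1, M, Add(M, S)))
Mul(Mul(Function('O')(Mul(3, 4)), -22), Pow(Add(Function('x')(6, 6), 3), 2)) = Mul(Mul(1, -22), Pow(Add(Mul(-1, 6, Add(6, 6)), 3), 2)) = Mul(-22, Pow(Add(Mul(-1, 6, 12), 3), 2)) = Mul(-22, Pow(Add(-72, 3), 2)) = Mul(-22, Pow(-69, 2)) = Mul(-22, 4761) = -104742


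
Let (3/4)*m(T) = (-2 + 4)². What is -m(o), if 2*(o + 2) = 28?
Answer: -16/3 ≈ -5.3333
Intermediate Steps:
o = 12 (o = -2 + (½)*28 = -2 + 14 = 12)
m(T) = 16/3 (m(T) = 4*(-2 + 4)²/3 = (4/3)*2² = (4/3)*4 = 16/3)
-m(o) = -1*16/3 = -16/3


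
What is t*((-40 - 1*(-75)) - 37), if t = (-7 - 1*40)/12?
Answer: 47/6 ≈ 7.8333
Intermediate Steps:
t = -47/12 (t = (-7 - 40)*(1/12) = -47*1/12 = -47/12 ≈ -3.9167)
t*((-40 - 1*(-75)) - 37) = -47*((-40 - 1*(-75)) - 37)/12 = -47*((-40 + 75) - 37)/12 = -47*(35 - 37)/12 = -47/12*(-2) = 47/6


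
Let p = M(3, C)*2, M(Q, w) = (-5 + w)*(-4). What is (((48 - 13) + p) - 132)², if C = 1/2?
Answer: 3721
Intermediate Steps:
C = ½ ≈ 0.50000
M(Q, w) = 20 - 4*w
p = 36 (p = (20 - 4*½)*2 = (20 - 2)*2 = 18*2 = 36)
(((48 - 13) + p) - 132)² = (((48 - 13) + 36) - 132)² = ((35 + 36) - 132)² = (71 - 132)² = (-61)² = 3721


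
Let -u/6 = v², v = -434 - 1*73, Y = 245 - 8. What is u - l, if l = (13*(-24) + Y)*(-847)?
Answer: -1605819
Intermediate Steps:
Y = 237
v = -507 (v = -434 - 73 = -507)
l = 63525 (l = (13*(-24) + 237)*(-847) = (-312 + 237)*(-847) = -75*(-847) = 63525)
u = -1542294 (u = -6*(-507)² = -6*257049 = -1542294)
u - l = -1542294 - 1*63525 = -1542294 - 63525 = -1605819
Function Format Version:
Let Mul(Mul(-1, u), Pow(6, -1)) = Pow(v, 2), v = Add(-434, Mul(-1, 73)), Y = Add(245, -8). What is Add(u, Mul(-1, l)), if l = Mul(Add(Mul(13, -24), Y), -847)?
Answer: -1605819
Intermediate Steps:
Y = 237
v = -507 (v = Add(-434, -73) = -507)
l = 63525 (l = Mul(Add(Mul(13, -24), 237), -847) = Mul(Add(-312, 237), -847) = Mul(-75, -847) = 63525)
u = -1542294 (u = Mul(-6, Pow(-507, 2)) = Mul(-6, 257049) = -1542294)
Add(u, Mul(-1, l)) = Add(-1542294, Mul(-1, 63525)) = Add(-1542294, -63525) = -1605819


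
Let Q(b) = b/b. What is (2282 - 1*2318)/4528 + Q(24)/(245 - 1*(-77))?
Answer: -883/182252 ≈ -0.0048449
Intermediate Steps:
Q(b) = 1
(2282 - 1*2318)/4528 + Q(24)/(245 - 1*(-77)) = (2282 - 1*2318)/4528 + 1/(245 - 1*(-77)) = (2282 - 2318)*(1/4528) + 1/(245 + 77) = -36*1/4528 + 1/322 = -9/1132 + 1*(1/322) = -9/1132 + 1/322 = -883/182252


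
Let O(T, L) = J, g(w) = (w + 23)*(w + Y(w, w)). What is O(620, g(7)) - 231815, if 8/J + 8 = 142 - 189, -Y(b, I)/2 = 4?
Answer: -12749833/55 ≈ -2.3182e+5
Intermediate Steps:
Y(b, I) = -8 (Y(b, I) = -2*4 = -8)
J = -8/55 (J = 8/(-8 + (142 - 189)) = 8/(-8 - 47) = 8/(-55) = 8*(-1/55) = -8/55 ≈ -0.14545)
g(w) = (-8 + w)*(23 + w) (g(w) = (w + 23)*(w - 8) = (23 + w)*(-8 + w) = (-8 + w)*(23 + w))
O(T, L) = -8/55
O(620, g(7)) - 231815 = -8/55 - 231815 = -12749833/55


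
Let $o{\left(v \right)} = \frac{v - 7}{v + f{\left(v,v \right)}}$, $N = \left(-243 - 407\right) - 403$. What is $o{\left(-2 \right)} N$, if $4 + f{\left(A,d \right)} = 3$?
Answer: $-3159$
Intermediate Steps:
$f{\left(A,d \right)} = -1$ ($f{\left(A,d \right)} = -4 + 3 = -1$)
$N = -1053$ ($N = -650 - 403 = -1053$)
$o{\left(v \right)} = \frac{-7 + v}{-1 + v}$ ($o{\left(v \right)} = \frac{v - 7}{v - 1} = \frac{-7 + v}{-1 + v}$)
$o{\left(-2 \right)} N = \frac{-7 - 2}{-1 - 2} \left(-1053\right) = \frac{1}{-3} \left(-9\right) \left(-1053\right) = \left(- \frac{1}{3}\right) \left(-9\right) \left(-1053\right) = 3 \left(-1053\right) = -3159$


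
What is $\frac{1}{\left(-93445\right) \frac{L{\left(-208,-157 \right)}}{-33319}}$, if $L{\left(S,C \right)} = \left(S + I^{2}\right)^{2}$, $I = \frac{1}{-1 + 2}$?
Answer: $\frac{3029}{364002255} \approx 8.3214 \cdot 10^{-6}$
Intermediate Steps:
$I = 1$ ($I = 1^{-1} = 1$)
$L{\left(S,C \right)} = \left(1 + S\right)^{2}$ ($L{\left(S,C \right)} = \left(S + 1^{2}\right)^{2} = \left(S + 1\right)^{2} = \left(1 + S\right)^{2}$)
$\frac{1}{\left(-93445\right) \frac{L{\left(-208,-157 \right)}}{-33319}} = \frac{1}{\left(-93445\right) \frac{\left(1 - 208\right)^{2}}{-33319}} = - \frac{1}{93445 \left(-207\right)^{2} \left(- \frac{1}{33319}\right)} = - \frac{1}{93445 \cdot 42849 \left(- \frac{1}{33319}\right)} = - \frac{1}{93445 \left(- \frac{42849}{33319}\right)} = \left(- \frac{1}{93445}\right) \left(- \frac{33319}{42849}\right) = \frac{3029}{364002255}$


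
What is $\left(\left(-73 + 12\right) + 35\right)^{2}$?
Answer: $676$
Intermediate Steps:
$\left(\left(-73 + 12\right) + 35\right)^{2} = \left(-61 + 35\right)^{2} = \left(-26\right)^{2} = 676$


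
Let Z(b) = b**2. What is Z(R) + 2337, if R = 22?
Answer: 2821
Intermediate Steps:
Z(R) + 2337 = 22**2 + 2337 = 484 + 2337 = 2821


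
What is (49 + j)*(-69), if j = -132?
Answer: 5727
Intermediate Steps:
(49 + j)*(-69) = (49 - 132)*(-69) = -83*(-69) = 5727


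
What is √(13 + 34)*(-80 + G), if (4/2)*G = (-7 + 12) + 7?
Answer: -74*√47 ≈ -507.32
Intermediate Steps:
G = 6 (G = ((-7 + 12) + 7)/2 = (5 + 7)/2 = (½)*12 = 6)
√(13 + 34)*(-80 + G) = √(13 + 34)*(-80 + 6) = √47*(-74) = -74*√47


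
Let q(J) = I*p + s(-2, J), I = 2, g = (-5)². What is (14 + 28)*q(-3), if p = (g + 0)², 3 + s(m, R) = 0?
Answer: 52374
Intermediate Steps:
s(m, R) = -3 (s(m, R) = -3 + 0 = -3)
g = 25
p = 625 (p = (25 + 0)² = 25² = 625)
q(J) = 1247 (q(J) = 2*625 - 3 = 1250 - 3 = 1247)
(14 + 28)*q(-3) = (14 + 28)*1247 = 42*1247 = 52374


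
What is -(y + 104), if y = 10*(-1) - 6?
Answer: -88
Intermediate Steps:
y = -16 (y = -10 - 6 = -16)
-(y + 104) = -(-16 + 104) = -1*88 = -88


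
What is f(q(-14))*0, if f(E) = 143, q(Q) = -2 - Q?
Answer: 0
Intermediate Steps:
f(q(-14))*0 = 143*0 = 0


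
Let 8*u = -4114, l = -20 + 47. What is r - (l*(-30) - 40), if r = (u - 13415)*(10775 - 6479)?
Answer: -59839208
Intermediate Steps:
l = 27
u = -2057/4 (u = (⅛)*(-4114) = -2057/4 ≈ -514.25)
r = -59840058 (r = (-2057/4 - 13415)*(10775 - 6479) = -55717/4*4296 = -59840058)
r - (l*(-30) - 40) = -59840058 - (27*(-30) - 40) = -59840058 - (-810 - 40) = -59840058 - 1*(-850) = -59840058 + 850 = -59839208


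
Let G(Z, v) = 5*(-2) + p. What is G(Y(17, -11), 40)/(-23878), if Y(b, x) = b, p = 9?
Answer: 1/23878 ≈ 4.1880e-5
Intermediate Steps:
G(Z, v) = -1 (G(Z, v) = 5*(-2) + 9 = -10 + 9 = -1)
G(Y(17, -11), 40)/(-23878) = -1/(-23878) = -1*(-1/23878) = 1/23878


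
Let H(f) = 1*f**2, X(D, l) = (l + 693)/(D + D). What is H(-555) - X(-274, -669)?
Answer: 42199431/137 ≈ 3.0803e+5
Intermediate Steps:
X(D, l) = (693 + l)/(2*D) (X(D, l) = (693 + l)/((2*D)) = (693 + l)*(1/(2*D)) = (693 + l)/(2*D))
H(f) = f**2
H(-555) - X(-274, -669) = (-555)**2 - (693 - 669)/(2*(-274)) = 308025 - (-1)*24/(2*274) = 308025 - 1*(-6/137) = 308025 + 6/137 = 42199431/137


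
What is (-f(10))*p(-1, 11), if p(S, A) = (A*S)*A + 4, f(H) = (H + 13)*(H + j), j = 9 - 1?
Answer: 48438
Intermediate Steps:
j = 8
f(H) = (8 + H)*(13 + H) (f(H) = (H + 13)*(H + 8) = (13 + H)*(8 + H) = (8 + H)*(13 + H))
p(S, A) = 4 + S*A² (p(S, A) = S*A² + 4 = 4 + S*A²)
(-f(10))*p(-1, 11) = (-(104 + 10² + 21*10))*(4 - 1*11²) = (-(104 + 100 + 210))*(4 - 1*121) = (-1*414)*(4 - 121) = -414*(-117) = 48438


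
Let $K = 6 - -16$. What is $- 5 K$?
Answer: $-110$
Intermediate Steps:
$K = 22$ ($K = 6 + 16 = 22$)
$- 5 K = \left(-5\right) 22 = -110$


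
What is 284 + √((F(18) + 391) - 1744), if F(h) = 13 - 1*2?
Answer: 284 + I*√1342 ≈ 284.0 + 36.633*I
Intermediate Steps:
F(h) = 11 (F(h) = 13 - 2 = 11)
284 + √((F(18) + 391) - 1744) = 284 + √((11 + 391) - 1744) = 284 + √(402 - 1744) = 284 + √(-1342) = 284 + I*√1342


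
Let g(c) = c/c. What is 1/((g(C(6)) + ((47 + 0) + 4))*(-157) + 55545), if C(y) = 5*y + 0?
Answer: 1/47381 ≈ 2.1106e-5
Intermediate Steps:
C(y) = 5*y
g(c) = 1
1/((g(C(6)) + ((47 + 0) + 4))*(-157) + 55545) = 1/((1 + ((47 + 0) + 4))*(-157) + 55545) = 1/((1 + (47 + 4))*(-157) + 55545) = 1/((1 + 51)*(-157) + 55545) = 1/(52*(-157) + 55545) = 1/(-8164 + 55545) = 1/47381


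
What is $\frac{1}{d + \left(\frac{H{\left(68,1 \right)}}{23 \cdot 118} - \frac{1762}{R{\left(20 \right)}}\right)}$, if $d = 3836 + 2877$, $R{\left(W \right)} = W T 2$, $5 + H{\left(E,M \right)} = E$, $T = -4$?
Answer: $\frac{108560}{729961317} \approx 0.00014872$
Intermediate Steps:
$H{\left(E,M \right)} = -5 + E$
$R{\left(W \right)} = - 8 W$ ($R{\left(W \right)} = W \left(-4\right) 2 = - 4 W 2 = - 8 W$)
$d = 6713$
$\frac{1}{d + \left(\frac{H{\left(68,1 \right)}}{23 \cdot 118} - \frac{1762}{R{\left(20 \right)}}\right)} = \frac{1}{6713 + \left(\frac{-5 + 68}{23 \cdot 118} - \frac{1762}{\left(-8\right) 20}\right)} = \frac{1}{6713 + \left(\frac{63}{2714} - \frac{1762}{-160}\right)} = \frac{1}{6713 + \left(63 \cdot \frac{1}{2714} - - \frac{881}{80}\right)} = \frac{1}{6713 + \left(\frac{63}{2714} + \frac{881}{80}\right)} = \frac{1}{6713 + \frac{1198037}{108560}} = \frac{1}{\frac{729961317}{108560}} = \frac{108560}{729961317}$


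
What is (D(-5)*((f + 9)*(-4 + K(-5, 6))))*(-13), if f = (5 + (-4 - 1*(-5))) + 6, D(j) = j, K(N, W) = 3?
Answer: -1365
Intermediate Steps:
f = 12 (f = (5 + (-4 + 5)) + 6 = (5 + 1) + 6 = 6 + 6 = 12)
(D(-5)*((f + 9)*(-4 + K(-5, 6))))*(-13) = -5*(12 + 9)*(-4 + 3)*(-13) = -105*(-1)*(-13) = -5*(-21)*(-13) = 105*(-13) = -1365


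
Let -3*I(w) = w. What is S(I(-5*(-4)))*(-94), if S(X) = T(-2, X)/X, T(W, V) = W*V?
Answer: 188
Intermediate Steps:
I(w) = -w/3
T(W, V) = V*W
S(X) = -2 (S(X) = (X*(-2))/X = (-2*X)/X = -2)
S(I(-5*(-4)))*(-94) = -2*(-94) = 188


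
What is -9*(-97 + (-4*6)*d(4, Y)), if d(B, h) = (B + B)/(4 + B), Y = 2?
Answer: 1089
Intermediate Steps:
d(B, h) = 2*B/(4 + B) (d(B, h) = (2*B)/(4 + B) = 2*B/(4 + B))
-9*(-97 + (-4*6)*d(4, Y)) = -9*(-97 + (-4*6)*(2*4/(4 + 4))) = -9*(-97 - 48*4/8) = -9*(-97 - 24*1) = -9*(-97 - 24) = -9*(-121) = 1089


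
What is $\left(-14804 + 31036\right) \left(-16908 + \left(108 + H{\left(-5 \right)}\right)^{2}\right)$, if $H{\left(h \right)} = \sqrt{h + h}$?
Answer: $-85282928 + 3506112 i \sqrt{10} \approx -8.5283 \cdot 10^{7} + 1.1087 \cdot 10^{7} i$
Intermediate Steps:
$H{\left(h \right)} = \sqrt{2} \sqrt{h}$ ($H{\left(h \right)} = \sqrt{2 h} = \sqrt{2} \sqrt{h}$)
$\left(-14804 + 31036\right) \left(-16908 + \left(108 + H{\left(-5 \right)}\right)^{2}\right) = \left(-14804 + 31036\right) \left(-16908 + \left(108 + \sqrt{2} \sqrt{-5}\right)^{2}\right) = 16232 \left(-16908 + \left(108 + \sqrt{2} i \sqrt{5}\right)^{2}\right) = 16232 \left(-16908 + \left(108 + i \sqrt{10}\right)^{2}\right) = -274450656 + 16232 \left(108 + i \sqrt{10}\right)^{2}$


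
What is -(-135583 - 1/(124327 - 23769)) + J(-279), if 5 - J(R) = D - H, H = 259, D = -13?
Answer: 13661809881/100558 ≈ 1.3586e+5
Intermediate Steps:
J(R) = 277 (J(R) = 5 - (-13 - 1*259) = 5 - (-13 - 259) = 5 - 1*(-272) = 5 + 272 = 277)
-(-135583 - 1/(124327 - 23769)) + J(-279) = -(-135583 - 1/(124327 - 23769)) + 277 = -(-135583 - 1/100558) + 277 = -1*(-13633955315/100558) + 277 = 13633955315/100558 + 277 = 13661809881/100558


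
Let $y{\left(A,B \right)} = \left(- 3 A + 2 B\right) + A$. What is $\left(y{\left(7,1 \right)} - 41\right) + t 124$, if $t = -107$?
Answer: $-13321$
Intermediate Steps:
$y{\left(A,B \right)} = - 2 A + 2 B$
$\left(y{\left(7,1 \right)} - 41\right) + t 124 = \left(\left(\left(-2\right) 7 + 2 \cdot 1\right) - 41\right) - 13268 = \left(\left(-14 + 2\right) - 41\right) - 13268 = \left(-12 - 41\right) - 13268 = -53 - 13268 = -13321$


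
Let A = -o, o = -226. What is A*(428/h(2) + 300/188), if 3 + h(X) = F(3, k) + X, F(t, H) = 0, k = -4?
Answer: -4529266/47 ≈ -96367.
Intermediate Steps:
h(X) = -3 + X (h(X) = -3 + (0 + X) = -3 + X)
A = 226 (A = -1*(-226) = 226)
A*(428/h(2) + 300/188) = 226*(428/(-3 + 2) + 300/188) = 226*(428/(-1) + 300*(1/188)) = 226*(428*(-1) + 75/47) = 226*(-428 + 75/47) = 226*(-20041/47) = -4529266/47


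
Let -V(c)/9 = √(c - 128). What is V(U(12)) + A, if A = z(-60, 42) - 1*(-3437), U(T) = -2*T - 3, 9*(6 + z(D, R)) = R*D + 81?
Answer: 3160 - 9*I*√155 ≈ 3160.0 - 112.05*I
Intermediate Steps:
z(D, R) = 3 + D*R/9 (z(D, R) = -6 + (R*D + 81)/9 = -6 + (D*R + 81)/9 = -6 + (81 + D*R)/9 = -6 + (9 + D*R/9) = 3 + D*R/9)
U(T) = -3 - 2*T
V(c) = -9*√(-128 + c) (V(c) = -9*√(c - 128) = -9*√(-128 + c))
A = 3160 (A = (3 + (⅑)*(-60)*42) - 1*(-3437) = (3 - 280) + 3437 = -277 + 3437 = 3160)
V(U(12)) + A = -9*√(-128 + (-3 - 2*12)) + 3160 = -9*√(-128 + (-3 - 24)) + 3160 = -9*√(-128 - 27) + 3160 = -9*I*√155 + 3160 = 3160 - 9*I*√155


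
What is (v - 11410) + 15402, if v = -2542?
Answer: 1450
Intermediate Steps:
(v - 11410) + 15402 = (-2542 - 11410) + 15402 = -13952 + 15402 = 1450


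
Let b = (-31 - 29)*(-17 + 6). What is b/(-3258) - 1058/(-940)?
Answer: 235547/255210 ≈ 0.92295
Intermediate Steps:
b = 660 (b = -60*(-11) = 660)
b/(-3258) - 1058/(-940) = 660/(-3258) - 1058/(-940) = 660*(-1/3258) - 1058*(-1/940) = -110/543 + 529/470 = 235547/255210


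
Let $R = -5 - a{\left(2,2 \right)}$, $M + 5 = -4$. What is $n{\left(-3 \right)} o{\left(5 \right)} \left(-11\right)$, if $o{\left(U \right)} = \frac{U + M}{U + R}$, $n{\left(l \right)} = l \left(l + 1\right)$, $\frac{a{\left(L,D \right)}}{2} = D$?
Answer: $-66$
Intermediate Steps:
$M = -9$ ($M = -5 - 4 = -9$)
$a{\left(L,D \right)} = 2 D$
$R = -9$ ($R = -5 - 2 \cdot 2 = -5 - 4 = -9$)
$n{\left(l \right)} = l \left(1 + l\right)$
$o{\left(U \right)} = 1$ ($o{\left(U \right)} = \frac{U - 9}{U - 9} = \frac{-9 + U}{-9 + U} = 1$)
$n{\left(-3 \right)} o{\left(5 \right)} \left(-11\right) = - 3 \left(1 - 3\right) 1 \left(-11\right) = \left(-3\right) \left(-2\right) 1 \left(-11\right) = 6 \cdot 1 \left(-11\right) = 6 \left(-11\right) = -66$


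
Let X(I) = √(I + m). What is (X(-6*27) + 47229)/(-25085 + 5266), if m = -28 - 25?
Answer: -47229/19819 - I*√215/19819 ≈ -2.383 - 0.00073984*I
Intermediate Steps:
m = -53
X(I) = √(-53 + I) (X(I) = √(I - 53) = √(-53 + I))
(X(-6*27) + 47229)/(-25085 + 5266) = (√(-53 - 6*27) + 47229)/(-25085 + 5266) = (√(-53 - 162) + 47229)/(-19819) = (√(-215) + 47229)*(-1/19819) = (I*√215 + 47229)*(-1/19819) = (47229 + I*√215)*(-1/19819) = -47229/19819 - I*√215/19819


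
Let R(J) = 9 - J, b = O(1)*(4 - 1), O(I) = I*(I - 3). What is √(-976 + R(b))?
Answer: 31*I ≈ 31.0*I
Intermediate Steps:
O(I) = I*(-3 + I)
b = -6 (b = (1*(-3 + 1))*(4 - 1) = (1*(-2))*3 = -2*3 = -6)
√(-976 + R(b)) = √(-976 + (9 - 1*(-6))) = √(-976 + (9 + 6)) = √(-976 + 15) = √(-961) = 31*I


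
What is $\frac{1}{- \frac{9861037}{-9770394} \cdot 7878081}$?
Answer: $\frac{3256798}{25895349409999} \approx 1.2577 \cdot 10^{-7}$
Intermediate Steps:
$\frac{1}{- \frac{9861037}{-9770394} \cdot 7878081} = \frac{1}{\left(-9861037\right) \left(- \frac{1}{9770394}\right)} \frac{1}{7878081} = \frac{1}{\frac{9861037}{9770394}} \cdot \frac{1}{7878081} = \frac{9770394}{9861037} \cdot \frac{1}{7878081} = \frac{3256798}{25895349409999}$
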